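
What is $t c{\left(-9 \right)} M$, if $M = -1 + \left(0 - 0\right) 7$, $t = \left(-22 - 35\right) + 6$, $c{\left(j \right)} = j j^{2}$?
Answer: $-37179$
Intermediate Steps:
$c{\left(j \right)} = j^{3}$
$t = -51$ ($t = -57 + 6 = -51$)
$M = -1$ ($M = -1 + \left(0 + 0\right) 7 = -1 + 0 \cdot 7 = -1 + 0 = -1$)
$t c{\left(-9 \right)} M = - 51 \left(-9\right)^{3} \left(-1\right) = \left(-51\right) \left(-729\right) \left(-1\right) = 37179 \left(-1\right) = -37179$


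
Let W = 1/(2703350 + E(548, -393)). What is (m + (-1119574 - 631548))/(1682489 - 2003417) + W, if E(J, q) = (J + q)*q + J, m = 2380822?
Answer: -138690506181/70683937352 ≈ -1.9621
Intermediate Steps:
E(J, q) = J + q*(J + q) (E(J, q) = q*(J + q) + J = J + q*(J + q))
W = 1/2642983 (W = 1/(2703350 + (548 + (-393)² + 548*(-393))) = 1/(2703350 + (548 + 154449 - 215364)) = 1/(2703350 - 60367) = 1/2642983 ≈ 3.7836e-7)
(m + (-1119574 - 631548))/(1682489 - 2003417) + W = (2380822 + (-1119574 - 631548))/(1682489 - 2003417) + 1/2642983 = (2380822 - 1751122)/(-320928) + 1/2642983 = 629700*(-1/320928) + 1/2642983 = -52475/26744 + 1/2642983 = -138690506181/70683937352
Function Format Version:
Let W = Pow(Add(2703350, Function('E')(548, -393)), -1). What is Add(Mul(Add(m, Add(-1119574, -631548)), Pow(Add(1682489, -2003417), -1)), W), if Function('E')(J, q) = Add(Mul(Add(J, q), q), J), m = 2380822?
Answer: Rational(-138690506181, 70683937352) ≈ -1.9621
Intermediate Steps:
Function('E')(J, q) = Add(J, Mul(q, Add(J, q))) (Function('E')(J, q) = Add(Mul(q, Add(J, q)), J) = Add(J, Mul(q, Add(J, q))))
W = Rational(1, 2642983) (W = Pow(Add(2703350, Add(548, Pow(-393, 2), Mul(548, -393))), -1) = Pow(Add(2703350, Add(548, 154449, -215364)), -1) = Pow(Add(2703350, -60367), -1) = Pow(2642983, -1) = Rational(1, 2642983) ≈ 3.7836e-7)
Add(Mul(Add(m, Add(-1119574, -631548)), Pow(Add(1682489, -2003417), -1)), W) = Add(Mul(Add(2380822, Add(-1119574, -631548)), Pow(Add(1682489, -2003417), -1)), Rational(1, 2642983)) = Add(Mul(Add(2380822, -1751122), Pow(-320928, -1)), Rational(1, 2642983)) = Add(Mul(629700, Rational(-1, 320928)), Rational(1, 2642983)) = Add(Rational(-52475, 26744), Rational(1, 2642983)) = Rational(-138690506181, 70683937352)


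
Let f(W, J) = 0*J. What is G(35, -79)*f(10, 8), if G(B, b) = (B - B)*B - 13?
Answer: 0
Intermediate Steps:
G(B, b) = -13 (G(B, b) = 0*B - 13 = 0 - 13 = -13)
f(W, J) = 0
G(35, -79)*f(10, 8) = -13*0 = 0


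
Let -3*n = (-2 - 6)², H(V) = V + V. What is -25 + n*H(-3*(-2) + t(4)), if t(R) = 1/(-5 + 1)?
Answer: -811/3 ≈ -270.33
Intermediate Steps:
t(R) = -¼ (t(R) = 1/(-4) = -¼)
H(V) = 2*V
n = -64/3 (n = -(-2 - 6)²/3 = -⅓*(-8)² = -⅓*64 = -64/3 ≈ -21.333)
-25 + n*H(-3*(-2) + t(4)) = -25 - 128*(-3*(-2) - ¼)/3 = -25 - 128*(6 - ¼)/3 = -25 - 128*23/(3*4) = -25 - 64/3*23/2 = -25 - 736/3 = -811/3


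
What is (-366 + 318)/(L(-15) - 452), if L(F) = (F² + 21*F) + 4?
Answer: 24/269 ≈ 0.089219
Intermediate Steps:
L(F) = 4 + F² + 21*F
(-366 + 318)/(L(-15) - 452) = (-366 + 318)/((4 + (-15)² + 21*(-15)) - 452) = -48/((4 + 225 - 315) - 452) = -48/(-86 - 452) = -48/(-538) = -48*(-1/538) = 24/269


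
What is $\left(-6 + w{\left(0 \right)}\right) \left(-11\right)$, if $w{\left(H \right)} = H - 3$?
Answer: $99$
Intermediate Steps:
$w{\left(H \right)} = -3 + H$
$\left(-6 + w{\left(0 \right)}\right) \left(-11\right) = \left(-6 + \left(-3 + 0\right)\right) \left(-11\right) = \left(-6 - 3\right) \left(-11\right) = \left(-9\right) \left(-11\right) = 99$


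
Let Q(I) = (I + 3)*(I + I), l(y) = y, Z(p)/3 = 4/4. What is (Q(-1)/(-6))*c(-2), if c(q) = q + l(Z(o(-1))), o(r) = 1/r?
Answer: 2/3 ≈ 0.66667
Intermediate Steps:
o(r) = 1/r
Z(p) = 3 (Z(p) = 3*(4/4) = 3*(4*(1/4)) = 3*1 = 3)
c(q) = 3 + q (c(q) = q + 3 = 3 + q)
Q(I) = 2*I*(3 + I) (Q(I) = (3 + I)*(2*I) = 2*I*(3 + I))
(Q(-1)/(-6))*c(-2) = ((2*(-1)*(3 - 1))/(-6))*(3 - 2) = ((2*(-1)*2)*(-1/6))*1 = -4*(-1/6)*1 = (2/3)*1 = 2/3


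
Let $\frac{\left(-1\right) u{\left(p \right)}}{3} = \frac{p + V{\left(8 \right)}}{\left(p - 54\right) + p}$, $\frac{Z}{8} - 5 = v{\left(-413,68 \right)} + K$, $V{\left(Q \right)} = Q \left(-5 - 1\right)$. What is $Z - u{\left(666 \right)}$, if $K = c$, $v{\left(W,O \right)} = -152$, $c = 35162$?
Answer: $\frac{19888623}{71} \approx 2.8012 \cdot 10^{5}$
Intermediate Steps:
$K = 35162$
$V{\left(Q \right)} = - 6 Q$ ($V{\left(Q \right)} = Q \left(-6\right) = - 6 Q$)
$Z = 280120$ ($Z = 40 + 8 \left(-152 + 35162\right) = 40 + 8 \cdot 35010 = 40 + 280080 = 280120$)
$u{\left(p \right)} = - \frac{3 \left(-48 + p\right)}{-54 + 2 p}$ ($u{\left(p \right)} = - 3 \frac{p - 48}{\left(p - 54\right) + p} = - 3 \frac{p - 48}{\left(-54 + p\right) + p} = - 3 \frac{-48 + p}{-54 + 2 p} = - \frac{3 \left(-48 + p\right)}{-54 + 2 p}$)
$Z - u{\left(666 \right)} = 280120 - \frac{3 \left(48 - 666\right)}{2 \left(-27 + 666\right)} = 280120 - \frac{3 \left(48 - 666\right)}{2 \cdot 639} = 280120 - \frac{3}{2} \cdot \frac{1}{639} \left(-618\right) = 280120 - - \frac{103}{71} = 280120 + \frac{103}{71} = \frac{19888623}{71}$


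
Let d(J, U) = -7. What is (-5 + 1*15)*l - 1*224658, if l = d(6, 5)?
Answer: -224728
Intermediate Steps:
l = -7
(-5 + 1*15)*l - 1*224658 = (-5 + 1*15)*(-7) - 1*224658 = (-5 + 15)*(-7) - 224658 = 10*(-7) - 224658 = -70 - 224658 = -224728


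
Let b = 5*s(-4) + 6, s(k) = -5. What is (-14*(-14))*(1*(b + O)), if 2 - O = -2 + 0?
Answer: -2940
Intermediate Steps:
O = 4 (O = 2 - (-2 + 0) = 2 - 1*(-2) = 2 + 2 = 4)
b = -19 (b = 5*(-5) + 6 = -25 + 6 = -19)
(-14*(-14))*(1*(b + O)) = (-14*(-14))*(1*(-19 + 4)) = 196*(1*(-15)) = 196*(-15) = -2940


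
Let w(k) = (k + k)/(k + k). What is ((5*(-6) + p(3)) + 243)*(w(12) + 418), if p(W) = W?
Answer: 90504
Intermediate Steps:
w(k) = 1 (w(k) = (2*k)/((2*k)) = (2*k)*(1/(2*k)) = 1)
((5*(-6) + p(3)) + 243)*(w(12) + 418) = ((5*(-6) + 3) + 243)*(1 + 418) = ((-30 + 3) + 243)*419 = (-27 + 243)*419 = 216*419 = 90504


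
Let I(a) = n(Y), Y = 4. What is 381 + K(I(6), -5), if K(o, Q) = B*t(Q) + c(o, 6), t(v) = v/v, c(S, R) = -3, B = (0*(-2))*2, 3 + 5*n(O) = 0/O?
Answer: 378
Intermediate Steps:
n(O) = -⅗ (n(O) = -⅗ + (0/O)/5 = -⅗ + (⅕)*0 = -⅗ + 0 = -⅗)
B = 0 (B = 0*2 = 0)
I(a) = -⅗
t(v) = 1
K(o, Q) = -3 (K(o, Q) = 0*1 - 3 = 0 - 3 = -3)
381 + K(I(6), -5) = 381 - 3 = 378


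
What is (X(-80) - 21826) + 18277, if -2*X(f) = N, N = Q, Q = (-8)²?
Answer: -3581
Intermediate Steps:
Q = 64
N = 64
X(f) = -32 (X(f) = -½*64 = -32)
(X(-80) - 21826) + 18277 = (-32 - 21826) + 18277 = -21858 + 18277 = -3581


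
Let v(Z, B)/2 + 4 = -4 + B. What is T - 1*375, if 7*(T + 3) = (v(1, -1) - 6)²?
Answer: -2070/7 ≈ -295.71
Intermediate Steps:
v(Z, B) = -16 + 2*B (v(Z, B) = -8 + 2*(-4 + B) = -8 + (-8 + 2*B) = -16 + 2*B)
T = 555/7 (T = -3 + ((-16 + 2*(-1)) - 6)²/7 = -3 + ((-16 - 2) - 6)²/7 = -3 + (-18 - 6)²/7 = -3 + (⅐)*(-24)² = -3 + (⅐)*576 = -3 + 576/7 = 555/7 ≈ 79.286)
T - 1*375 = 555/7 - 1*375 = 555/7 - 375 = -2070/7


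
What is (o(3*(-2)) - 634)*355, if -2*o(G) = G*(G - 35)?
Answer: -268735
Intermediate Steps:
o(G) = -G*(-35 + G)/2 (o(G) = -G*(G - 35)/2 = -G*(-35 + G)/2)
(o(3*(-2)) - 634)*355 = ((3*(-2))*(35 - 3*(-2))/2 - 634)*355 = ((1/2)*(-6)*(35 - 1*(-6)) - 634)*355 = ((1/2)*(-6)*(35 + 6) - 634)*355 = ((1/2)*(-6)*41 - 634)*355 = (-123 - 634)*355 = -757*355 = -268735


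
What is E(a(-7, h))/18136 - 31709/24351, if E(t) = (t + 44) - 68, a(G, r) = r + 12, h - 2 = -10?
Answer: -143890361/110407434 ≈ -1.3033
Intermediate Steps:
h = -8 (h = 2 - 10 = -8)
a(G, r) = 12 + r
E(t) = -24 + t (E(t) = (44 + t) - 68 = -24 + t)
E(a(-7, h))/18136 - 31709/24351 = (-24 + (12 - 8))/18136 - 31709/24351 = (-24 + 4)*(1/18136) - 31709*1/24351 = -20*1/18136 - 31709/24351 = -5/4534 - 31709/24351 = -143890361/110407434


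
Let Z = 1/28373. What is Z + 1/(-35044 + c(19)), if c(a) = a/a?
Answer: 6670/994275039 ≈ 6.7084e-6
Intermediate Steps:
c(a) = 1
Z = 1/28373 ≈ 3.5245e-5
Z + 1/(-35044 + c(19)) = 1/28373 + 1/(-35044 + 1) = 1/28373 + 1/(-35043) = 1/28373 - 1/35043 = 6670/994275039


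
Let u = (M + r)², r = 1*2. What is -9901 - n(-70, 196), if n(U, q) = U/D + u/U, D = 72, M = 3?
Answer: -2494717/252 ≈ -9899.7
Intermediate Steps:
r = 2
u = 25 (u = (3 + 2)² = 5² = 25)
n(U, q) = 25/U + U/72 (n(U, q) = U/72 + 25/U = 25/U + U/72)
-9901 - n(-70, 196) = -9901 - (25/(-70) + (1/72)*(-70)) = -9901 - (25*(-1/70) - 35/36) = -9901 - (-5/14 - 35/36) = -9901 - 1*(-335/252) = -9901 + 335/252 = -2494717/252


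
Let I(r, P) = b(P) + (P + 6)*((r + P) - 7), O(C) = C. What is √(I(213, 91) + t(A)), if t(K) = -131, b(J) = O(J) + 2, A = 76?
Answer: √28771 ≈ 169.62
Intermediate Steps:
b(J) = 2 + J (b(J) = J + 2 = 2 + J)
I(r, P) = 2 + P + (6 + P)*(-7 + P + r) (I(r, P) = (2 + P) + (P + 6)*((r + P) - 7) = (2 + P) + (6 + P)*((P + r) - 7) = (2 + P) + (6 + P)*(-7 + P + r) = 2 + P + (6 + P)*(-7 + P + r))
√(I(213, 91) + t(A)) = √((-40 + 91² + 6*213 + 91*213) - 131) = √((-40 + 8281 + 1278 + 19383) - 131) = √(28902 - 131) = √28771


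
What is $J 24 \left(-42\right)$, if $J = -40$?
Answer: $40320$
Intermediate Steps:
$J 24 \left(-42\right) = \left(-40\right) 24 \left(-42\right) = \left(-960\right) \left(-42\right) = 40320$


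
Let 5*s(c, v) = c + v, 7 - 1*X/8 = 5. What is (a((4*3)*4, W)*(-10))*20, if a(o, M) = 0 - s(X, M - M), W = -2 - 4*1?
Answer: 640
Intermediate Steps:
X = 16 (X = 56 - 8*5 = 56 - 40 = 16)
s(c, v) = c/5 + v/5 (s(c, v) = (c + v)/5 = c/5 + v/5)
W = -6 (W = -2 - 4 = -6)
a(o, M) = -16/5 (a(o, M) = 0 - ((⅕)*16 + (M - M)/5) = 0 - (16/5 + (⅕)*0) = 0 - (16/5 + 0) = 0 - 1*16/5 = 0 - 16/5 = -16/5)
(a((4*3)*4, W)*(-10))*20 = -16/5*(-10)*20 = 32*20 = 640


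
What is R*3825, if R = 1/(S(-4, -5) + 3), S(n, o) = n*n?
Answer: 3825/19 ≈ 201.32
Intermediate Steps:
S(n, o) = n**2
R = 1/19 (R = 1/((-4)**2 + 3) = 1/(16 + 3) = 1/19 ≈ 0.052632)
R*3825 = (1/19)*3825 = 3825/19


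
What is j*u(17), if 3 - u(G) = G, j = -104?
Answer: 1456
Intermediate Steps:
u(G) = 3 - G
j*u(17) = -104*(3 - 1*17) = -104*(3 - 17) = -104*(-14) = 1456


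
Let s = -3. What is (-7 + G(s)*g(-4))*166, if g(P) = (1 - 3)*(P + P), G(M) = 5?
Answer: 12118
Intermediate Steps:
g(P) = -4*P
(-7 + G(s)*g(-4))*166 = (-7 + 5*(-4*(-4)))*166 = (-7 + 5*16)*166 = (-7 + 80)*166 = 73*166 = 12118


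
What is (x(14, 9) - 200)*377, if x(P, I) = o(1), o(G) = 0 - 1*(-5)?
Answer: -73515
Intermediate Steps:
o(G) = 5 (o(G) = 0 + 5 = 5)
x(P, I) = 5
(x(14, 9) - 200)*377 = (5 - 200)*377 = -195*377 = -73515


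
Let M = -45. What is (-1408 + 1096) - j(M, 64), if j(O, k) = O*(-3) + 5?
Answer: -452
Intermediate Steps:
j(O, k) = 5 - 3*O (j(O, k) = -3*O + 5 = 5 - 3*O)
(-1408 + 1096) - j(M, 64) = (-1408 + 1096) - (5 - 3*(-45)) = -312 - (5 + 135) = -312 - 1*140 = -312 - 140 = -452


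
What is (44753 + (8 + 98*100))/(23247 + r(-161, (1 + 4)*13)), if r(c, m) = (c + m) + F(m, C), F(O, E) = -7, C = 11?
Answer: 54561/23144 ≈ 2.3575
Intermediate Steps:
r(c, m) = -7 + c + m (r(c, m) = (c + m) - 7 = -7 + c + m)
(44753 + (8 + 98*100))/(23247 + r(-161, (1 + 4)*13)) = (44753 + (8 + 98*100))/(23247 + (-7 - 161 + (1 + 4)*13)) = (44753 + (8 + 9800))/(23247 + (-7 - 161 + 5*13)) = (44753 + 9808)/(23247 + (-7 - 161 + 65)) = 54561/(23247 - 103) = 54561/23144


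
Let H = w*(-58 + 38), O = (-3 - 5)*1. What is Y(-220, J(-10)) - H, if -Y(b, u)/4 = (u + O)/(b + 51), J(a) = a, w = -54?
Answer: -182592/169 ≈ -1080.4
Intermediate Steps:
O = -8 (O = -8*1 = -8)
H = 1080 (H = -54*(-58 + 38) = -54*(-20) = 1080)
Y(b, u) = -4*(-8 + u)/(51 + b) (Y(b, u) = -4*(u - 8)/(b + 51) = -4*(-8 + u)/(51 + b))
Y(-220, J(-10)) - H = 4*(8 - 1*(-10))/(51 - 220) - 1*1080 = 4*(8 + 10)/(-169) - 1080 = 4*(-1/169)*18 - 1080 = -72/169 - 1080 = -182592/169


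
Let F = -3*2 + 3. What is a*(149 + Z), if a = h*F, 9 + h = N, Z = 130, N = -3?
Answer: 10044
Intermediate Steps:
F = -3 (F = -6 + 3 = -3)
h = -12 (h = -9 - 3 = -12)
a = 36 (a = -12*(-3) = 36)
a*(149 + Z) = 36*(149 + 130) = 36*279 = 10044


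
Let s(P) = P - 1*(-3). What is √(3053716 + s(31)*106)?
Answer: 2*√764330 ≈ 1748.5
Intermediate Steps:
s(P) = 3 + P (s(P) = P + 3 = 3 + P)
√(3053716 + s(31)*106) = √(3053716 + (3 + 31)*106) = √(3053716 + 34*106) = √(3053716 + 3604) = √3057320 = 2*√764330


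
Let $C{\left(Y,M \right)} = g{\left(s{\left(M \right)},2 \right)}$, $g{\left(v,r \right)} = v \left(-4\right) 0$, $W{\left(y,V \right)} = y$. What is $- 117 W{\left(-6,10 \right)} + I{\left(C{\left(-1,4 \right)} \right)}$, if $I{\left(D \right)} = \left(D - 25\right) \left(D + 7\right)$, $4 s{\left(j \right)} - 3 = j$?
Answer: $527$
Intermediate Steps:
$s{\left(j \right)} = \frac{3}{4} + \frac{j}{4}$
$g{\left(v,r \right)} = 0$ ($g{\left(v,r \right)} = - 4 v 0 = 0$)
$C{\left(Y,M \right)} = 0$
$I{\left(D \right)} = \left(-25 + D\right) \left(7 + D\right)$
$- 117 W{\left(-6,10 \right)} + I{\left(C{\left(-1,4 \right)} \right)} = \left(-117\right) \left(-6\right) - \left(175 - 0^{2}\right) = 702 + \left(-175 + 0 + 0\right) = 702 - 175 = 527$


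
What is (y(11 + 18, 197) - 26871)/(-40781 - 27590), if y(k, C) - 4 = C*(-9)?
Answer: 28640/68371 ≈ 0.41889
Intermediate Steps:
y(k, C) = 4 - 9*C (y(k, C) = 4 + C*(-9) = 4 - 9*C)
(y(11 + 18, 197) - 26871)/(-40781 - 27590) = ((4 - 9*197) - 26871)/(-40781 - 27590) = ((4 - 1773) - 26871)/(-68371) = (-1769 - 26871)*(-1/68371) = -28640*(-1/68371) = 28640/68371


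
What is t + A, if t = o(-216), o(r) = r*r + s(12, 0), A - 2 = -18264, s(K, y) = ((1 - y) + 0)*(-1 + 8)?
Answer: 28401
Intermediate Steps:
s(K, y) = 7 - 7*y (s(K, y) = (1 - y)*7 = 7 - 7*y)
A = -18262 (A = 2 - 18264 = -18262)
o(r) = 7 + r² (o(r) = r*r + (7 - 7*0) = r² + (7 + 0) = r² + 7 = 7 + r²)
t = 46663 (t = 7 + (-216)² = 7 + 46656 = 46663)
t + A = 46663 - 18262 = 28401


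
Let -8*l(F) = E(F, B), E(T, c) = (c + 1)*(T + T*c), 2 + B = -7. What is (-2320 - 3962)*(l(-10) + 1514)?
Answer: -10013508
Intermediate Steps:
B = -9 (B = -2 - 7 = -9)
E(T, c) = (1 + c)*(T + T*c)
l(F) = -8*F (l(F) = -F*(1 + (-9)² + 2*(-9))/8 = -F*(1 + 81 - 18)/8 = -F*64/8 = -8*F)
(-2320 - 3962)*(l(-10) + 1514) = (-2320 - 3962)*(-8*(-10) + 1514) = -6282*(80 + 1514) = -6282*1594 = -10013508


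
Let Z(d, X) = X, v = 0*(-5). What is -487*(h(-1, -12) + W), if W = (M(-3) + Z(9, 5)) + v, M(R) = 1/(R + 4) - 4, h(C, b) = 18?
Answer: -9740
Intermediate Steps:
v = 0
M(R) = -4 + 1/(4 + R) (M(R) = 1/(4 + R) - 4 = -4 + 1/(4 + R))
W = 2 (W = ((-15 - 4*(-3))/(4 - 3) + 5) + 0 = ((-15 + 12)/1 + 5) + 0 = (1*(-3) + 5) + 0 = (-3 + 5) + 0 = 2 + 0 = 2)
-487*(h(-1, -12) + W) = -487*(18 + 2) = -487*20 = -9740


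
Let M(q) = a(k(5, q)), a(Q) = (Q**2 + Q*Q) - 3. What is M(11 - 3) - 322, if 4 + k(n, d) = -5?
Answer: -163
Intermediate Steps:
k(n, d) = -9 (k(n, d) = -4 - 5 = -9)
a(Q) = -3 + 2*Q**2 (a(Q) = (Q**2 + Q**2) - 3 = 2*Q**2 - 3 = -3 + 2*Q**2)
M(q) = 159 (M(q) = -3 + 2*(-9)**2 = -3 + 2*81 = -3 + 162 = 159)
M(11 - 3) - 322 = 159 - 322 = -163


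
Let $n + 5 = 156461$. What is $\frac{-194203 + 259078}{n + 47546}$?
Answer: $\frac{64875}{204002} \approx 0.31801$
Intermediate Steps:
$n = 156456$ ($n = -5 + 156461 = 156456$)
$\frac{-194203 + 259078}{n + 47546} = \frac{-194203 + 259078}{156456 + 47546} = \frac{64875}{204002}$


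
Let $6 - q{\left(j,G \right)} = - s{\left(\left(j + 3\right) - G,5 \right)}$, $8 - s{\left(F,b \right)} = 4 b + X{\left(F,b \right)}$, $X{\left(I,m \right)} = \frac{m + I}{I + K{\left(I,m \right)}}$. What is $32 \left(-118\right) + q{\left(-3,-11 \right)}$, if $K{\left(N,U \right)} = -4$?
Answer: $- \frac{26490}{7} \approx -3784.3$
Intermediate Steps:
$X{\left(I,m \right)} = \frac{I + m}{-4 + I}$ ($X{\left(I,m \right)} = \frac{m + I}{I - 4} = \frac{I + m}{-4 + I}$)
$s{\left(F,b \right)} = 8 - 4 b - \frac{F + b}{-4 + F}$ ($s{\left(F,b \right)} = 8 - \left(4 b + \frac{F + b}{-4 + F}\right) = 8 - 4 b - \frac{F + b}{-4 + F}$)
$q{\left(j,G \right)} = 6 + \frac{4 - 13 j + 13 G}{-1 + j - G}$ ($q{\left(j,G \right)} = 6 - - \frac{- (\left(j + 3\right) - G) - 5 + 4 \left(-4 - \left(-3 + G - j\right)\right) \left(2 - 5\right)}{-4 - \left(-3 + G - j\right)} = 6 - - \frac{- (\left(3 + j\right) - G) - 5 + 4 \left(-4 - \left(-3 + G - j\right)\right) \left(2 - 5\right)}{-4 - \left(-3 + G - j\right)} = 6 - - \frac{- (3 + j - G) - 5 + 4 \left(-4 + \left(3 + j - G\right)\right) \left(-3\right)}{-4 + \left(3 + j - G\right)} = 6 - - \frac{\left(-3 + G - j\right) - 5 + 4 \left(-1 + j - G\right) \left(-3\right)}{-1 + j - G} = 6 - - \frac{\left(-3 + G - j\right) - 5 + \left(12 - 12 j + 12 G\right)}{-1 + j - G} = 6 - - \frac{4 - 13 j + 13 G}{-1 + j - G} = 6 + \frac{4 - 13 j + 13 G}{-1 + j - G}$)
$32 \left(-118\right) + q{\left(-3,-11 \right)} = 32 \left(-118\right) + \frac{2 - -77 + 7 \left(-3\right)}{1 - 11 - -3} = -3776 + \frac{2 + 77 - 21}{1 - 11 + 3} = -3776 + \frac{1}{-7} \cdot 58 = -3776 - \frac{58}{7} = - \frac{26490}{7}$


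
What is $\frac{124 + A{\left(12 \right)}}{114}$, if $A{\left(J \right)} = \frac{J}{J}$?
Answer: $\frac{125}{114} \approx 1.0965$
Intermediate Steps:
$A{\left(J \right)} = 1$
$\frac{124 + A{\left(12 \right)}}{114} = \frac{124 + 1}{114} = \frac{1}{114} \cdot 125 = \frac{125}{114}$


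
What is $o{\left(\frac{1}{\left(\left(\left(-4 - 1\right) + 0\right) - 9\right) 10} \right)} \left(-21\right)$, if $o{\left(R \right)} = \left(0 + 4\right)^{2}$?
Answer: $-336$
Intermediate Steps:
$o{\left(R \right)} = 16$ ($o{\left(R \right)} = 4^{2} = 16$)
$o{\left(\frac{1}{\left(\left(\left(-4 - 1\right) + 0\right) - 9\right) 10} \right)} \left(-21\right) = 16 \left(-21\right) = -336$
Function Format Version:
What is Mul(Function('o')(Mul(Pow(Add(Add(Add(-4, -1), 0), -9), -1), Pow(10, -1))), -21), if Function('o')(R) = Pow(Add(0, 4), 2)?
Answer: -336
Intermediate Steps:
Function('o')(R) = 16 (Function('o')(R) = Pow(4, 2) = 16)
Mul(Function('o')(Mul(Pow(Add(Add(Add(-4, -1), 0), -9), -1), Pow(10, -1))), -21) = Mul(16, -21) = -336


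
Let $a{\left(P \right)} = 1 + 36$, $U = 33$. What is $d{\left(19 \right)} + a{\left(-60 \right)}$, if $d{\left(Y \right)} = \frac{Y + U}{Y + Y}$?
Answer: $\frac{729}{19} \approx 38.368$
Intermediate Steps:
$d{\left(Y \right)} = \frac{33 + Y}{2 Y}$ ($d{\left(Y \right)} = \frac{Y + 33}{Y + Y} = \frac{33 + Y}{2 Y}$)
$a{\left(P \right)} = 37$
$d{\left(19 \right)} + a{\left(-60 \right)} = \frac{33 + 19}{2 \cdot 19} + 37 = \frac{1}{2} \cdot \frac{1}{19} \cdot 52 + 37 = \frac{26}{19} + 37 = \frac{729}{19}$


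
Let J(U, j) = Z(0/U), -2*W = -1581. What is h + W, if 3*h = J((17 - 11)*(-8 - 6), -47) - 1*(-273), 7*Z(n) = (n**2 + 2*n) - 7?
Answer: 5287/6 ≈ 881.17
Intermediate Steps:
W = 1581/2 (W = -1/2*(-1581) = 1581/2 ≈ 790.50)
Z(n) = -1 + n**2/7 + 2*n/7 (Z(n) = ((n**2 + 2*n) - 7)/7 = (-7 + n**2 + 2*n)/7 = -1 + n**2/7 + 2*n/7)
J(U, j) = -1 (J(U, j) = -1 + (0/U)**2/7 + 2*(0/U)/7 = -1 + (1/7)*0**2 + (2/7)*0 = -1 + (1/7)*0 + 0 = -1 + 0 + 0 = -1)
h = 272/3 (h = (-1 - 1*(-273))/3 = (-1 + 273)/3 = (1/3)*272 = 272/3 ≈ 90.667)
h + W = 272/3 + 1581/2 = 5287/6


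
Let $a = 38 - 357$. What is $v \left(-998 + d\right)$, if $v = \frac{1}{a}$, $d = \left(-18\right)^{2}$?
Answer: $\frac{674}{319} \approx 2.1129$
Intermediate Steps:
$a = -319$
$d = 324$
$v = - \frac{1}{319}$ ($v = \frac{1}{-319} = - \frac{1}{319} \approx -0.0031348$)
$v \left(-998 + d\right) = - \frac{-998 + 324}{319} = \left(- \frac{1}{319}\right) \left(-674\right) = \frac{674}{319}$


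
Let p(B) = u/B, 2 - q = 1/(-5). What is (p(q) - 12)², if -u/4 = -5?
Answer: 1024/121 ≈ 8.4628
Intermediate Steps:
u = 20 (u = -4*(-5) = 20)
q = 11/5 (q = 2 - 1/(-5) = 2 - 1*(-⅕) = 2 + ⅕ = 11/5 ≈ 2.2000)
p(B) = 20/B
(p(q) - 12)² = (20/(11/5) - 12)² = (20*(5/11) - 12)² = (100/11 - 12)² = (-32/11)² = 1024/121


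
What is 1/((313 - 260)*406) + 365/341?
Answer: 7854411/7337638 ≈ 1.0704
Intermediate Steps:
1/((313 - 260)*406) + 365/341 = (1/406)/53 + 365*(1/341) = (1/53)*(1/406) + 365/341 = 1/21518 + 365/341 = 7854411/7337638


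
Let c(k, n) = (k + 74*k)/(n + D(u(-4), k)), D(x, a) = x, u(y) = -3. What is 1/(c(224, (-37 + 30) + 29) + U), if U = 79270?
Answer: 19/1522930 ≈ 1.2476e-5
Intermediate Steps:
c(k, n) = 75*k/(-3 + n) (c(k, n) = (k + 74*k)/(n - 3) = (75*k)/(-3 + n) = 75*k/(-3 + n))
1/(c(224, (-37 + 30) + 29) + U) = 1/(75*224/(-3 + ((-37 + 30) + 29)) + 79270) = 1/(75*224/(-3 + (-7 + 29)) + 79270) = 1/(75*224/(-3 + 22) + 79270) = 1/(75*224/19 + 79270) = 1/(75*224*(1/19) + 79270) = 1/(16800/19 + 79270) = 1/(1522930/19) = 19/1522930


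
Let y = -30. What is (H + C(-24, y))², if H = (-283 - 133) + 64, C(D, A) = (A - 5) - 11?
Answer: 158404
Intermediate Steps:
C(D, A) = -16 + A (C(D, A) = (-5 + A) - 11 = -16 + A)
H = -352 (H = -416 + 64 = -352)
(H + C(-24, y))² = (-352 + (-16 - 30))² = (-352 - 46)² = (-398)² = 158404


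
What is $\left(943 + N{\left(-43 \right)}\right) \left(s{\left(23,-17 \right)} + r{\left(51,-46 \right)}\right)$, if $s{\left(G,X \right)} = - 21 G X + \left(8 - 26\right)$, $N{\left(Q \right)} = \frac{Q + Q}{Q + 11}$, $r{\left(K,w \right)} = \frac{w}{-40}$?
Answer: $\frac{2479713673}{320} \approx 7.7491 \cdot 10^{6}$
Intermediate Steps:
$r{\left(K,w \right)} = - \frac{w}{40}$ ($r{\left(K,w \right)} = w \left(- \frac{1}{40}\right) = - \frac{w}{40}$)
$N{\left(Q \right)} = \frac{2 Q}{11 + Q}$
$s{\left(G,X \right)} = -18 - 21 G X$ ($s{\left(G,X \right)} = - 21 G X + \left(8 - 26\right) = - 21 G X - 18 = -18 - 21 G X$)
$\left(943 + N{\left(-43 \right)}\right) \left(s{\left(23,-17 \right)} + r{\left(51,-46 \right)}\right) = \left(943 + 2 \left(-43\right) \frac{1}{11 - 43}\right) \left(\left(-18 - 483 \left(-17\right)\right) - - \frac{23}{20}\right) = \left(943 + 2 \left(-43\right) \frac{1}{-32}\right) \left(\left(-18 + 8211\right) + \frac{23}{20}\right) = \left(943 + 2 \left(-43\right) \left(- \frac{1}{32}\right)\right) \left(8193 + \frac{23}{20}\right) = \left(943 + \frac{43}{16}\right) \frac{163883}{20} = \frac{15131}{16} \cdot \frac{163883}{20} = \frac{2479713673}{320}$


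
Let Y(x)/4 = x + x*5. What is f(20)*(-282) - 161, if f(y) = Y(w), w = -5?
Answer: 33679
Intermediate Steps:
Y(x) = 24*x (Y(x) = 4*(x + x*5) = 4*(x + 5*x) = 4*(6*x) = 24*x)
f(y) = -120 (f(y) = 24*(-5) = -120)
f(20)*(-282) - 161 = -120*(-282) - 161 = 33840 - 161 = 33679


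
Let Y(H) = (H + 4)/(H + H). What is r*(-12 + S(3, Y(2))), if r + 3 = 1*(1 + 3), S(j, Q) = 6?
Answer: -6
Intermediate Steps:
Y(H) = (4 + H)/(2*H) (Y(H) = (4 + H)/((2*H)) = (4 + H)*(1/(2*H)) = (4 + H)/(2*H))
r = 1 (r = -3 + 1*(1 + 3) = -3 + 1*4 = -3 + 4 = 1)
r*(-12 + S(3, Y(2))) = 1*(-12 + 6) = 1*(-6) = -6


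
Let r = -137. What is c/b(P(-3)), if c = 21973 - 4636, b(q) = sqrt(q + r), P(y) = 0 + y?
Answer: -17337*I*sqrt(35)/70 ≈ -1465.2*I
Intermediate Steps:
P(y) = y
b(q) = sqrt(-137 + q) (b(q) = sqrt(q - 137) = sqrt(-137 + q))
c = 17337
c/b(P(-3)) = 17337/(sqrt(-137 - 3)) = 17337/(sqrt(-140)) = 17337/((2*I*sqrt(35))) = 17337*(-I*sqrt(35)/70) = -17337*I*sqrt(35)/70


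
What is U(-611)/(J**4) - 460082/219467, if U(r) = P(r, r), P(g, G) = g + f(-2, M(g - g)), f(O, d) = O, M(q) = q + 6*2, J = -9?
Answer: -3153131273/1439922987 ≈ -2.1898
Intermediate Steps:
M(q) = 12 + q (M(q) = q + 12 = 12 + q)
P(g, G) = -2 + g (P(g, G) = g - 2 = -2 + g)
U(r) = -2 + r
U(-611)/(J**4) - 460082/219467 = (-2 - 611)/((-9)**4) - 460082/219467 = -613/6561 - 460082*1/219467 = -613*1/6561 - 460082/219467 = -613/6561 - 460082/219467 = -3153131273/1439922987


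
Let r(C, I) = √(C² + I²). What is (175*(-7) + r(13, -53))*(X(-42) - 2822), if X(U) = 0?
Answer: 3456950 - 2822*√2978 ≈ 3.3030e+6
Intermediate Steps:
(175*(-7) + r(13, -53))*(X(-42) - 2822) = (175*(-7) + √(13² + (-53)²))*(0 - 2822) = (-1225 + √(169 + 2809))*(-2822) = (-1225 + √2978)*(-2822) = 3456950 - 2822*√2978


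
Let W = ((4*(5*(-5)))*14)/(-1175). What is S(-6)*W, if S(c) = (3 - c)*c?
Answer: -3024/47 ≈ -64.340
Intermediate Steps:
W = 56/47 (W = ((4*(-25))*14)*(-1/1175) = -100*14*(-1/1175) = -1400*(-1/1175) = 56/47 ≈ 1.1915)
S(c) = c*(3 - c)
S(-6)*W = -6*(3 - 1*(-6))*(56/47) = -6*(3 + 6)*(56/47) = -6*9*(56/47) = -54*56/47 = -3024/47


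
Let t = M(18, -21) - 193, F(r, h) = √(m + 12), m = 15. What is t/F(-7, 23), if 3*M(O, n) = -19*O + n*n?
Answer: -160*√3/9 ≈ -30.792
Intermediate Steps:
F(r, h) = 3*√3 (F(r, h) = √(15 + 12) = √27 = 3*√3)
M(O, n) = -19*O/3 + n²/3 (M(O, n) = (-19*O + n*n)/3 = (-19*O + n²)/3 = (n² - 19*O)/3 = -19*O/3 + n²/3)
t = -160 (t = (-19/3*18 + (⅓)*(-21)²) - 193 = (-114 + (⅓)*441) - 193 = (-114 + 147) - 193 = 33 - 193 = -160)
t/F(-7, 23) = -160*√3/9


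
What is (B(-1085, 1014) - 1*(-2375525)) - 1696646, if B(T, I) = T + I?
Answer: 678808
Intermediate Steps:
B(T, I) = I + T
(B(-1085, 1014) - 1*(-2375525)) - 1696646 = ((1014 - 1085) - 1*(-2375525)) - 1696646 = (-71 + 2375525) - 1696646 = 2375454 - 1696646 = 678808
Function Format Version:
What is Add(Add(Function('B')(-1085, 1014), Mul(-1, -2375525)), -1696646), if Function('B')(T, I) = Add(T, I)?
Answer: 678808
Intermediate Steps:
Function('B')(T, I) = Add(I, T)
Add(Add(Function('B')(-1085, 1014), Mul(-1, -2375525)), -1696646) = Add(Add(Add(1014, -1085), Mul(-1, -2375525)), -1696646) = Add(Add(-71, 2375525), -1696646) = Add(2375454, -1696646) = 678808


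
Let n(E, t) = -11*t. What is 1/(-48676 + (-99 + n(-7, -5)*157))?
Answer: -1/40140 ≈ -2.4913e-5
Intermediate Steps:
1/(-48676 + (-99 + n(-7, -5)*157)) = 1/(-48676 + (-99 - 11*(-5)*157)) = 1/(-48676 + (-99 + 55*157)) = 1/(-48676 + (-99 + 8635)) = 1/(-48676 + 8536) = 1/(-40140) = -1/40140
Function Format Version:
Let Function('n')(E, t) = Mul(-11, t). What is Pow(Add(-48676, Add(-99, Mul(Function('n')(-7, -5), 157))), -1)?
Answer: Rational(-1, 40140) ≈ -2.4913e-5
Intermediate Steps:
Pow(Add(-48676, Add(-99, Mul(Function('n')(-7, -5), 157))), -1) = Pow(Add(-48676, Add(-99, Mul(Mul(-11, -5), 157))), -1) = Pow(Add(-48676, Add(-99, Mul(55, 157))), -1) = Pow(Add(-48676, Add(-99, 8635)), -1) = Pow(Add(-48676, 8536), -1) = Pow(-40140, -1) = Rational(-1, 40140)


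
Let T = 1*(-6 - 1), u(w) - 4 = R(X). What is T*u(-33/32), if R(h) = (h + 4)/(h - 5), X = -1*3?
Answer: -217/8 ≈ -27.125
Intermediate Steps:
X = -3
R(h) = (4 + h)/(-5 + h)
u(w) = 31/8 (u(w) = 4 + (4 - 3)/(-5 - 3) = 4 + 1/(-8) = 4 - 1/8*1 = 4 - 1/8 = 31/8)
T = -7 (T = 1*(-7) = -7)
T*u(-33/32) = -7*31/8 = -217/8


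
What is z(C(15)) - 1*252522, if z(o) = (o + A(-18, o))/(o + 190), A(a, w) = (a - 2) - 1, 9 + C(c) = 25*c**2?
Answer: -1466137137/5806 ≈ -2.5252e+5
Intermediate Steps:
C(c) = -9 + 25*c**2
A(a, w) = -3 + a (A(a, w) = (-2 + a) - 1 = -3 + a)
z(o) = (-21 + o)/(190 + o) (z(o) = (o + (-3 - 18))/(o + 190) = (o - 21)/(190 + o) = (-21 + o)/(190 + o))
z(C(15)) - 1*252522 = (-21 + (-9 + 25*15**2))/(190 + (-9 + 25*15**2)) - 1*252522 = (-21 + (-9 + 25*225))/(190 + (-9 + 25*225)) - 252522 = (-21 + (-9 + 5625))/(190 + (-9 + 5625)) - 252522 = (-21 + 5616)/(190 + 5616) - 252522 = 5595/5806 - 252522 = -1466137137/5806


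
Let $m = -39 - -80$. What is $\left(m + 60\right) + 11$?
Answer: $112$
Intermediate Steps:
$m = 41$ ($m = -39 + 80 = 41$)
$\left(m + 60\right) + 11 = \left(41 + 60\right) + 11 = 101 + 11 = 112$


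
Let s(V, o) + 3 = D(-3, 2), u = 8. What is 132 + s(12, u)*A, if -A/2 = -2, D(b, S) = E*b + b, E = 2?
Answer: 84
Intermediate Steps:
D(b, S) = 3*b (D(b, S) = 2*b + b = 3*b)
s(V, o) = -12 (s(V, o) = -3 + 3*(-3) = -3 - 9 = -12)
A = 4 (A = -2*(-2) = 4)
132 + s(12, u)*A = 132 - 12*4 = 132 - 48 = 84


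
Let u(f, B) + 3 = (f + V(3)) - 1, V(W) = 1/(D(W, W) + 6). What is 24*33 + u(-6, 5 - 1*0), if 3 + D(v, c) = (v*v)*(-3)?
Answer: 18767/24 ≈ 781.96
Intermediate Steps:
D(v, c) = -3 - 3*v² (D(v, c) = -3 + (v*v)*(-3) = -3 + v²*(-3) = -3 - 3*v²)
V(W) = 1/(3 - 3*W²) (V(W) = 1/((-3 - 3*W²) + 6) = 1/(3 - 3*W²))
u(f, B) = -97/24 + f (u(f, B) = -3 + ((f - 1/(-3 + 3*3²)) - 1) = -3 + ((f - 1/(-3 + 3*9)) - 1) = -3 + ((f - 1/(-3 + 27)) - 1) = -3 + ((f - 1/24) - 1) = -3 + ((-1/24 + f) - 1) = -3 + (-25/24 + f) = -97/24 + f)
24*33 + u(-6, 5 - 1*0) = 24*33 + (-97/24 - 6) = 792 - 241/24 = 18767/24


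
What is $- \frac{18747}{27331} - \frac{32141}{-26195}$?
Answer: $\frac{387368006}{715935545} \approx 0.54107$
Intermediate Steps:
$- \frac{18747}{27331} - \frac{32141}{-26195} = \left(-18747\right) \frac{1}{27331} - - \frac{32141}{26195} = - \frac{18747}{27331} + \frac{32141}{26195} = \frac{387368006}{715935545}$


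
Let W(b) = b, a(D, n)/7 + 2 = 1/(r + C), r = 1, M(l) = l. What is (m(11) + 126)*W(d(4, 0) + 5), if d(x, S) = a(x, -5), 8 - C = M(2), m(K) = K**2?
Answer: -1976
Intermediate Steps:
C = 6 (C = 8 - 1*2 = 8 - 2 = 6)
a(D, n) = -13 (a(D, n) = -14 + 7/(1 + 6) = -14 + 7/7 = -14 + 7*(1/7) = -14 + 1 = -13)
d(x, S) = -13
(m(11) + 126)*W(d(4, 0) + 5) = (11**2 + 126)*(-13 + 5) = (121 + 126)*(-8) = 247*(-8) = -1976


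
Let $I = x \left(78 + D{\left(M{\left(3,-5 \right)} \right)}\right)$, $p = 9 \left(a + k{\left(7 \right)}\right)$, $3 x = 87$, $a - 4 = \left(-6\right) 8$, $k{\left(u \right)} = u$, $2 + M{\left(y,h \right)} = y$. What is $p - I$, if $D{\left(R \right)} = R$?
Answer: $-2624$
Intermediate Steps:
$M{\left(y,h \right)} = -2 + y$
$a = -44$ ($a = 4 - 48 = -44$)
$x = 29$ ($x = \frac{1}{3} \cdot 87 = 29$)
$p = -333$ ($p = 9 \left(-44 + 7\right) = 9 \left(-37\right) = -333$)
$I = 2291$ ($I = 29 \left(78 + \left(-2 + 3\right)\right) = 29 \left(78 + 1\right) = 29 \cdot 79 = 2291$)
$p - I = -333 - 2291 = -2624$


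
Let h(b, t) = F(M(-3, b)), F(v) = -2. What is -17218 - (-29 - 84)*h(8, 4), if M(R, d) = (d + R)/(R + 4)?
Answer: -17444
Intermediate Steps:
M(R, d) = (R + d)/(4 + R)
h(b, t) = -2
-17218 - (-29 - 84)*h(8, 4) = -17218 - (-29 - 84)*(-2) = -17218 - (-113)*(-2) = -17218 - 1*226 = -17218 - 226 = -17444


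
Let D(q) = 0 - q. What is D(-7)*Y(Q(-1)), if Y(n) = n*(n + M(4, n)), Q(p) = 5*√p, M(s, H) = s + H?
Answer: -350 + 140*I ≈ -350.0 + 140.0*I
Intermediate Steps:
M(s, H) = H + s
D(q) = -q
Y(n) = n*(4 + 2*n) (Y(n) = n*(n + (n + 4)) = n*(n + (4 + n)) = n*(4 + 2*n))
D(-7)*Y(Q(-1)) = (-1*(-7))*(2*(5*√(-1))*(2 + 5*√(-1))) = 7*(2*(5*I)*(2 + 5*I)) = 7*(10*I*(2 + 5*I)) = 70*I*(2 + 5*I)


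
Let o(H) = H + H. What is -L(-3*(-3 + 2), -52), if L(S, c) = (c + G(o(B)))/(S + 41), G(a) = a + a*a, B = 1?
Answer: 23/22 ≈ 1.0455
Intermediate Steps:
o(H) = 2*H
G(a) = a + a²
L(S, c) = (6 + c)/(41 + S) (L(S, c) = (c + (2*1)*(1 + 2*1))/(S + 41) = (c + 2*(1 + 2))/(41 + S) = (c + 2*3)/(41 + S) = (c + 6)/(41 + S) = (6 + c)/(41 + S))
-L(-3*(-3 + 2), -52) = -(6 - 52)/(41 - 3*(-3 + 2)) = -(-46)/(41 - 3*(-1)) = -(-46)/(41 + 3) = -(-46)/44 = -1*(-23/22) = 23/22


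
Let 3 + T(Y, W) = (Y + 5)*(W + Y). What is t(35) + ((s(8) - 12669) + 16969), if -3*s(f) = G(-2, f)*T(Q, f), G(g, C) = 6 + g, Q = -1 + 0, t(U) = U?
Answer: 12905/3 ≈ 4301.7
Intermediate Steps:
Q = -1
T(Y, W) = -3 + (5 + Y)*(W + Y) (T(Y, W) = -3 + (Y + 5)*(W + Y) = -3 + (5 + Y)*(W + Y))
s(f) = 28/3 - 16*f/3 (s(f) = -(6 - 2)*(-3 + (-1)**2 + 5*f + 5*(-1) + f*(-1))/3 = -4*(-3 + 1 + 5*f - 5 - f)/3 = -4*(-7 + 4*f)/3 = -(-28 + 16*f)/3 = 28/3 - 16*f/3)
t(35) + ((s(8) - 12669) + 16969) = 35 + (((28/3 - 16/3*8) - 12669) + 16969) = 35 + (((28/3 - 128/3) - 12669) + 16969) = 35 + ((-100/3 - 12669) + 16969) = 35 + (-38107/3 + 16969) = 35 + 12800/3 = 12905/3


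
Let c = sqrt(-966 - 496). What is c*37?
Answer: 37*I*sqrt(1462) ≈ 1414.7*I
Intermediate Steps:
c = I*sqrt(1462) (c = sqrt(-1462) = I*sqrt(1462) ≈ 38.236*I)
c*37 = (I*sqrt(1462))*37 = 37*I*sqrt(1462)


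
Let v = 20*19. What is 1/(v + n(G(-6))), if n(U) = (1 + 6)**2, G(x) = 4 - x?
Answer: 1/429 ≈ 0.0023310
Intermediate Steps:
v = 380
n(U) = 49 (n(U) = 7**2 = 49)
1/(v + n(G(-6))) = 1/(380 + 49) = 1/429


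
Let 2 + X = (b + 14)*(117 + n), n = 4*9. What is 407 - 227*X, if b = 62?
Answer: -2638695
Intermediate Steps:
n = 36
X = 11626 (X = -2 + (62 + 14)*(117 + 36) = -2 + 76*153 = -2 + 11628 = 11626)
407 - 227*X = 407 - 227*11626 = 407 - 2639102 = -2638695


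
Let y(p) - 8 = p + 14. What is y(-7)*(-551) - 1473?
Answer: -9738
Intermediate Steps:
y(p) = 22 + p (y(p) = 8 + (p + 14) = 8 + (14 + p) = 22 + p)
y(-7)*(-551) - 1473 = (22 - 7)*(-551) - 1473 = 15*(-551) - 1473 = -8265 - 1473 = -9738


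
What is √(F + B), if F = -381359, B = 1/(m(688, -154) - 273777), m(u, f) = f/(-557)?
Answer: I*√180984488112741774030/21784805 ≈ 617.54*I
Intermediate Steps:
m(u, f) = -f/557 (m(u, f) = f*(-1/557) = -f/557)
B = -557/152493635 (B = 1/(-1/557*(-154) - 273777) = 1/(154/557 - 273777) = 1/(-152493635/557) = -557/152493635 ≈ -3.6526e-6)
√(F + B) = √(-381359 - 557/152493635) = √(-58154820150522/152493635) = I*√180984488112741774030/21784805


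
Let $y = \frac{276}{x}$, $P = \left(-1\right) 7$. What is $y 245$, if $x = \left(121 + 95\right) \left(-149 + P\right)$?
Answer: $- \frac{5635}{2808} \approx -2.0068$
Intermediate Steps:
$P = -7$
$x = -33696$ ($x = \left(121 + 95\right) \left(-149 - 7\right) = 216 \left(-156\right) = -33696$)
$y = - \frac{23}{2808}$ ($y = \frac{276}{-33696} = 276 \left(- \frac{1}{33696}\right) = - \frac{23}{2808} \approx -0.0081909$)
$y 245 = \left(- \frac{23}{2808}\right) 245 = - \frac{5635}{2808}$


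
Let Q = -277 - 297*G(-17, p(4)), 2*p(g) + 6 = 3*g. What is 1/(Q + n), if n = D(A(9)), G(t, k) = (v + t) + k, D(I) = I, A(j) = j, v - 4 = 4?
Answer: 1/1514 ≈ 0.00066050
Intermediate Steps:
v = 8 (v = 4 + 4 = 8)
p(g) = -3 + 3*g/2 (p(g) = -3 + (3*g)/2 = -3 + 3*g/2)
G(t, k) = 8 + k + t (G(t, k) = (8 + t) + k = 8 + k + t)
n = 9
Q = 1505 (Q = -277 - 297*(8 + (-3 + (3/2)*4) - 17) = -277 - 297*(8 + (-3 + 6) - 17) = -277 - 297*(8 + 3 - 17) = -277 - 297*(-6) = -277 + 1782 = 1505)
1/(Q + n) = 1/(1505 + 9) = 1/1514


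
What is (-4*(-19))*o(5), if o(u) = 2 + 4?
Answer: 456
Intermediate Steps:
o(u) = 6
(-4*(-19))*o(5) = -4*(-19)*6 = 76*6 = 456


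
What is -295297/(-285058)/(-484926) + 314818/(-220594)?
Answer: -21758999079133781/15246578842485276 ≈ -1.4271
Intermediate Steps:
-295297/(-285058)/(-484926) + 314818/(-220594) = -295297*(-1/285058)*(-1/484926) + 314818*(-1/220594) = (295297/285058)*(-1/484926) - 157409/110297 = -295297/138232035708 - 157409/110297 = -21758999079133781/15246578842485276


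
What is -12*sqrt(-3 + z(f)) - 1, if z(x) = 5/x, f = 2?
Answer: -1 - 6*I*sqrt(2) ≈ -1.0 - 8.4853*I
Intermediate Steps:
-12*sqrt(-3 + z(f)) - 1 = -12*sqrt(-3 + 5/2) - 1 = -6*I*sqrt(2) - 1 = -1 - 6*I*sqrt(2)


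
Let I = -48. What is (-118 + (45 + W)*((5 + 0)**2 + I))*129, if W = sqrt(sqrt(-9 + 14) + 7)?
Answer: -148737 - 2967*sqrt(7 + sqrt(5)) ≈ -1.5775e+5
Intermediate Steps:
W = sqrt(7 + sqrt(5)) (W = sqrt(sqrt(5) + 7) = sqrt(7 + sqrt(5)) ≈ 3.0391)
(-118 + (45 + W)*((5 + 0)**2 + I))*129 = (-118 + (45 + sqrt(7 + sqrt(5)))*((5 + 0)**2 - 48))*129 = (-118 + (45 + sqrt(7 + sqrt(5)))*(5**2 - 48))*129 = (-118 + (45 + sqrt(7 + sqrt(5)))*(25 - 48))*129 = (-118 + (45 + sqrt(7 + sqrt(5)))*(-23))*129 = (-118 + (-1035 - 23*sqrt(7 + sqrt(5))))*129 = (-1153 - 23*sqrt(7 + sqrt(5)))*129 = -148737 - 2967*sqrt(7 + sqrt(5))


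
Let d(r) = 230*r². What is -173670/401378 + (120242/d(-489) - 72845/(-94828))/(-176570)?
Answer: -39982344277205132102107/92404396633476914202600 ≈ -0.43269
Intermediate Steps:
-173670/401378 + (120242/d(-489) - 72845/(-94828))/(-176570) = -173670/401378 + (120242/((230*(-489)²)) - 72845/(-94828))/(-176570) = -173670*1/401378 + (120242/((230*239121)) - 72845*(-1/94828))*(-1/176570) = -86835/200689 + (120242/54997830 + 72845/94828)*(-1/176570) = -86835/200689 + (120242*(1/54997830) + 72845/94828)*(-1/176570) = -86835/200689 + (60121/27498915 + 72845/94828)*(-1/176570) = -86835/200689 + (2008859617363/2607667111620)*(-1/176570) = -86835/200689 - 2008859617363/460435781898743400 = -39982344277205132102107/92404396633476914202600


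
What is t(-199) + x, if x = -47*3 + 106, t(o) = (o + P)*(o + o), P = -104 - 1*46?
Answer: 138867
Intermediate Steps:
P = -150 (P = -104 - 46 = -150)
t(o) = 2*o*(-150 + o) (t(o) = (o - 150)*(o + o) = (-150 + o)*(2*o) = 2*o*(-150 + o))
x = -35 (x = -141 + 106 = -35)
t(-199) + x = 2*(-199)*(-150 - 199) - 35 = 2*(-199)*(-349) - 35 = 138902 - 35 = 138867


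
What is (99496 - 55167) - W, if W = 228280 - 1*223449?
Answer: 39498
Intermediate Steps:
W = 4831 (W = 228280 - 223449 = 4831)
(99496 - 55167) - W = (99496 - 55167) - 1*4831 = 44329 - 4831 = 39498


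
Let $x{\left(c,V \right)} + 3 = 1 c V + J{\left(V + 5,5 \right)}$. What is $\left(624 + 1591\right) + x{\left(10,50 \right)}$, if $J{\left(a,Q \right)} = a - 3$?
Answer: $2764$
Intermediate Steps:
$J{\left(a,Q \right)} = -3 + a$
$x{\left(c,V \right)} = -1 + V + V c$ ($x{\left(c,V \right)} = -3 + \left(1 c V + \left(-3 + \left(V + 5\right)\right)\right) = -3 + \left(c V + \left(-3 + \left(5 + V\right)\right)\right) = -3 + \left(V c + \left(2 + V\right)\right) = -3 + \left(2 + V + V c\right) = -1 + V + V c$)
$\left(624 + 1591\right) + x{\left(10,50 \right)} = \left(624 + 1591\right) + \left(-1 + 50 + 50 \cdot 10\right) = 2215 + \left(-1 + 50 + 500\right) = 2215 + 549 = 2764$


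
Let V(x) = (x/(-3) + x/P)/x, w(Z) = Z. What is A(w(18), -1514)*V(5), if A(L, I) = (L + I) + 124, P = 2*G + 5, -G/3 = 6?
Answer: 46648/93 ≈ 501.59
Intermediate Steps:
G = -18 (G = -3*6 = -18)
P = -31 (P = 2*(-18) + 5 = -36 + 5 = -31)
A(L, I) = 124 + I + L (A(L, I) = (I + L) + 124 = 124 + I + L)
V(x) = -34/93 (V(x) = (x/(-3) + x/(-31))/x = (x*(-⅓) + x*(-1/31))/x = (-x/3 - x/31)/x = (-34*x/93)/x = -34/93)
A(w(18), -1514)*V(5) = (124 - 1514 + 18)*(-34/93) = -1372*(-34/93) = 46648/93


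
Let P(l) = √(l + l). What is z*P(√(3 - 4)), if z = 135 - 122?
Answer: 13 + 13*I ≈ 13.0 + 13.0*I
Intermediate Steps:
z = 13
P(l) = √2*√l (P(l) = √(2*l) = √2*√l)
z*P(√(3 - 4)) = 13*(√2*√(√(3 - 4))) = 13*(√2*√(√(-1))) = 13*(√2*√I) = 13*√2*√I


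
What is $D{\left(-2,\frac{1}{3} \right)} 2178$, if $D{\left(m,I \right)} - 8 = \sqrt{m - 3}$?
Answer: $17424 + 2178 i \sqrt{5} \approx 17424.0 + 4870.2 i$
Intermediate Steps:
$D{\left(m,I \right)} = 8 + \sqrt{-3 + m}$ ($D{\left(m,I \right)} = 8 + \sqrt{m - 3} = 8 + \sqrt{-3 + m}$)
$D{\left(-2,\frac{1}{3} \right)} 2178 = \left(8 + \sqrt{-3 - 2}\right) 2178 = \left(8 + \sqrt{-5}\right) 2178 = \left(8 + i \sqrt{5}\right) 2178 = 17424 + 2178 i \sqrt{5}$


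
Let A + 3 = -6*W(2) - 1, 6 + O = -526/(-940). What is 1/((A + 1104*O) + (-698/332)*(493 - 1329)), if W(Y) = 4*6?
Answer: -19505/85755982 ≈ -0.00022745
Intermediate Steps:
O = -2557/470 (O = -6 - 526/(-940) = -6 - 526*(-1/940) = -6 + 263/470 = -2557/470 ≈ -5.4404)
W(Y) = 24
A = -148 (A = -3 + (-6*24 - 1) = -3 + (-144 - 1) = -3 - 145 = -148)
1/((A + 1104*O) + (-698/332)*(493 - 1329)) = 1/((-148 + 1104*(-2557/470)) + (-698/332)*(493 - 1329)) = 1/((-148 - 1411464/235) - 698*1/332*(-836)) = 1/(-1446244/235 - 349/166*(-836)) = 1/(-1446244/235 + 145882/83) = 1/(-85755982/19505) = -19505/85755982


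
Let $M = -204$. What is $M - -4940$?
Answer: $4736$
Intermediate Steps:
$M - -4940 = -204 - -4940 = -204 + 4940 = 4736$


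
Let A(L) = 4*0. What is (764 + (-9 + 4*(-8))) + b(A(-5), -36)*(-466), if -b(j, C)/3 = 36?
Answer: 51051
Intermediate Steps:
A(L) = 0
b(j, C) = -108 (b(j, C) = -3*36 = -108)
(764 + (-9 + 4*(-8))) + b(A(-5), -36)*(-466) = (764 + (-9 + 4*(-8))) - 108*(-466) = (764 + (-9 - 32)) + 50328 = (764 - 41) + 50328 = 723 + 50328 = 51051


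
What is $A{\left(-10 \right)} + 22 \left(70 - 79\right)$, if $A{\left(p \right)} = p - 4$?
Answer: $-212$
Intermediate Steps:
$A{\left(p \right)} = -4 + p$ ($A{\left(p \right)} = p - 4 = -4 + p$)
$A{\left(-10 \right)} + 22 \left(70 - 79\right) = \left(-4 - 10\right) + 22 \left(70 - 79\right) = -14 + 22 \left(-9\right) = -14 - 198 = -212$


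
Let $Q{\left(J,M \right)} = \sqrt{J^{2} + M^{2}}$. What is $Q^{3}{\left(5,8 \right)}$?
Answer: $89 \sqrt{89} \approx 839.62$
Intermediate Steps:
$Q^{3}{\left(5,8 \right)} = \left(\sqrt{5^{2} + 8^{2}}\right)^{3} = \left(\sqrt{25 + 64}\right)^{3} = \left(\sqrt{89}\right)^{3} = 89 \sqrt{89}$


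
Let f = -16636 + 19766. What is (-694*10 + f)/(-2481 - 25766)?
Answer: 3810/28247 ≈ 0.13488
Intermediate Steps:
f = 3130
(-694*10 + f)/(-2481 - 25766) = (-694*10 + 3130)/(-2481 - 25766) = (-1*6940 + 3130)/(-28247) = (-6940 + 3130)*(-1/28247) = -3810*(-1/28247) = 3810/28247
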